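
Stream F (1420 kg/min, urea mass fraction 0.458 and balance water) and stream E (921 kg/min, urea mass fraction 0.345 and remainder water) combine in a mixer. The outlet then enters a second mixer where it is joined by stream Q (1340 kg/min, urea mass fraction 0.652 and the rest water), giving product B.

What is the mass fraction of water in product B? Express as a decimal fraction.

Overall, product flow = 3681 kg/min.
water in = 1420×0.542 + 921×0.655 + 1340×0.348 = 1839.2 kg/min.
water fraction in B = 0.500.

0.500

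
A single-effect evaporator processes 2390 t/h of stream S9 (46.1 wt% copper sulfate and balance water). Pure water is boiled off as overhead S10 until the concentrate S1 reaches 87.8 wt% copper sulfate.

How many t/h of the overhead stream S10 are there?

1135 t/h

copper sulfate is conserved: 2390×0.461 = 1101.8 t/h all reports to the concentrate.
Concentrate = 1101.8/(target fraction) = 1254.9 t/h.
Overhead = 2390 − 1254.9 = 1135.1 t/h.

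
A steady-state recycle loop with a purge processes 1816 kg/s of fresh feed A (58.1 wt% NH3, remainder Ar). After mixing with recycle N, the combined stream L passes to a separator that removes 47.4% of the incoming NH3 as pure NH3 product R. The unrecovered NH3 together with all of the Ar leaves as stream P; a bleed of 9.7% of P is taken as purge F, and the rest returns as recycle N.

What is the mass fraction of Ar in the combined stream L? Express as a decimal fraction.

0.7961

Ar enters only via A and leaves only via the purge: 1816×0.419 = 0.097×(Ar in P), and the separator passes all Ar, so Ar in L = Ar in P = 7844.4 kg/s.
NH3 in L: m_A = 1816×0.581 + (1−0.097)·(1−0.474)·m_A, so m_A = 1055.1/0.5250 = 2009.6 kg/s.
L = 2009.6 + 7844.4 = 9854 kg/s.
Ar fraction in L = 7844.4/9854 = 0.7961.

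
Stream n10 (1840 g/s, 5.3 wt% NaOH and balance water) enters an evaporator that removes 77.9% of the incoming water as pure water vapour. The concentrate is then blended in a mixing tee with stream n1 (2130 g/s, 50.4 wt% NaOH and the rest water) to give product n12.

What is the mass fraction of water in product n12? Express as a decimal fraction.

0.552

Vapour removed = 0.779×0.947×1840 = 1357.4 g/s; concentrate = 482.61 g/s.
water reaching the mixer = 385.09 (from concentrate) + 2130×0.496 = 1441.6 g/s.
Product flow = 482.61 + 2130 = 2612.6 g/s; water fraction = 0.552.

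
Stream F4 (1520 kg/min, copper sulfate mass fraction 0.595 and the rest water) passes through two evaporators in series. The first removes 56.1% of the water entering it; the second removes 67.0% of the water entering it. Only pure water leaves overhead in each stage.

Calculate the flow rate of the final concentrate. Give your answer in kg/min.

water in feed = 1520×0.405 = 615.6 kg/min.
After stage 1: water left = (1−0.561)×615.6 = 270.25; stream total = 1174.6 kg/min.
After stage 2: water left = (1−0.670)×270.25 = 89.182; final concentrate = 993.58 kg/min.

993.6 kg/min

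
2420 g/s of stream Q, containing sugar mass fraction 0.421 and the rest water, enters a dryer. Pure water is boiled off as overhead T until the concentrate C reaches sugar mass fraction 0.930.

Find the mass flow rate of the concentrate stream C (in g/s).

1096 g/s

sugar is conserved: 2420×0.421 = 1018.8 g/s all reports to the concentrate.
Concentrate = 1018.8/(target fraction) = 1095.5 g/s.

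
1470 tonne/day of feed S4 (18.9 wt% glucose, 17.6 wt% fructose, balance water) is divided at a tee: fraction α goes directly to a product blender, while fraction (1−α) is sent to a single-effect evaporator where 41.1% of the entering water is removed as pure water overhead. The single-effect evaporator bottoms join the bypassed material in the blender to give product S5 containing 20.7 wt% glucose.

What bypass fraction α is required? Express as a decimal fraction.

0.667

All 1470×0.189 = 277.83 tonne/day of glucose reaches S5, so S5 = 277.83/0.207 = 1342.2 tonne/day and vapour = 127.83 tonne/day.
The evaporator receives (1−α)·1470 of feed at 0.635 water and removes 0.411 of that water:
0.411×0.635×(1−α)×1470 = 127.83
(1−α) = 127.83/383.65 = 0.3332;  α = 0.6668.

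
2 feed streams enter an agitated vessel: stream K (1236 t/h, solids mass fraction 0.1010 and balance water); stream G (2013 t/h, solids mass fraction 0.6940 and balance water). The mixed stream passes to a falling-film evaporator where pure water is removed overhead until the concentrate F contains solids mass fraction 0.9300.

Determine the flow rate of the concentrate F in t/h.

solids entering = 1236×0.101 + 2013×0.694 = 1521.9 t/h.
All solids reports to F, so F = 1521.9/0.930 = 1636.4 t/h.

1636 t/h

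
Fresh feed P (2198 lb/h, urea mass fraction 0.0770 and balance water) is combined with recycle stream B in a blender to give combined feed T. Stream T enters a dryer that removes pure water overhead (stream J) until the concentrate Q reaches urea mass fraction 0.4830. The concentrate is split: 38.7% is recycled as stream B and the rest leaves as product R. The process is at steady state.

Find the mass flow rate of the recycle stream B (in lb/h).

Overall urea balance (none leaves overhead): urea in fresh feed = urea in product, i.e. 2198×0.077 = (1−0.387)·Q·0.483.
Q = 169.25/(0.483×0.613) = 571.62 lb/h.
Recycle B = 0.387×571.62 = 221.22 lb/h.

221.2 lb/h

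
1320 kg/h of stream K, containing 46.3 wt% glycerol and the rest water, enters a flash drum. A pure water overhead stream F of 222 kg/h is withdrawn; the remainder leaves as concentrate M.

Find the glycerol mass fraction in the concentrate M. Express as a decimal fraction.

0.557

glycerol is not removed: 1320×0.463 = 611.16 kg/h of glycerol enters M.
Concentrate = 1320 − 222 = 1098 kg/h.
Mass fraction = 611.16/1098 = 0.557.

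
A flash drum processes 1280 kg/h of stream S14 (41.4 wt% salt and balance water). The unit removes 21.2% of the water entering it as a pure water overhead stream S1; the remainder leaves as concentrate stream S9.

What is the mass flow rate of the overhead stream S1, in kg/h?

159 kg/h

water entering = 1280×0.586 = 750.08 kg/h; overhead removed = 0.212×750.08 = 159.02 kg/h.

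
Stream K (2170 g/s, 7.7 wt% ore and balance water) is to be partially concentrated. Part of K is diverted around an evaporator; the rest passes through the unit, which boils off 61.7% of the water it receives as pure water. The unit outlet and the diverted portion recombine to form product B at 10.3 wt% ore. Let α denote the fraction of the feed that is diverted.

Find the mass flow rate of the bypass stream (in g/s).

All 2170×0.077 = 167.09 g/s of ore reaches B, so B = 167.09/0.103 = 1622.2 g/s and vapour = 547.77 g/s.
The evaporator receives (1−α)·2170 of feed at 0.923 water and removes 0.617 of that water:
0.617×0.923×(1−α)×2170 = 547.77
(1−α) = 547.77/1235.8 = 0.4433;  α = 0.5567.
Bypass flow = 0.5567×2170 = 1208.1 g/s.

1208 g/s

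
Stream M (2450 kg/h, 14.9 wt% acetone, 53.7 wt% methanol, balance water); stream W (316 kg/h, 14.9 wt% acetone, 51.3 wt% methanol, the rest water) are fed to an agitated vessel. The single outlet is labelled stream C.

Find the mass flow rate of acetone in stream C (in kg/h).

acetone out = acetone in = 2450×0.149 + 316×0.149 = 412.13 kg/h.

412.1 kg/h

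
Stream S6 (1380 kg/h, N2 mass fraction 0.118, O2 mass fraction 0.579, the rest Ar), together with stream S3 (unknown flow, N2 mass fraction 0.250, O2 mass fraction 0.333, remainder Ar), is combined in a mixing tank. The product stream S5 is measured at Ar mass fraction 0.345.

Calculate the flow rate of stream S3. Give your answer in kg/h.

Let S3 be the unknown flow. Total out = 1380 + S3.
Ar balance: 418.14 + 0.417·S3 = 0.345·(1380 + S3)
(0.417 − 0.345)·S3 = 0.345×1380 − 418.14 = 57.96
S3 = 57.96 / 0.072 = 805 kg/h

805 kg/h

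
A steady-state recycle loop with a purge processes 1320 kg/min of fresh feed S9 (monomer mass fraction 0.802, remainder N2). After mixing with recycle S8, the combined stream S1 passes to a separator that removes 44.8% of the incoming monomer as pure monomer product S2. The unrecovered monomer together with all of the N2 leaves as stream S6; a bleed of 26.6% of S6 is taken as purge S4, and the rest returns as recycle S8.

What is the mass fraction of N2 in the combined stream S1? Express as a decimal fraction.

0.356

N2 enters only via S9 and leaves only via the purge: 1320×0.198 = 0.266×(N2 in S6), and the separator passes all N2, so N2 in S1 = N2 in S6 = 982.56 kg/min.
monomer in S1: m_A = 1320×0.802 + (1−0.266)·(1−0.448)·m_A, so m_A = 1058.6/0.5948 = 1779.7 kg/min.
S1 = 1779.7 + 982.56 = 2762.3 kg/min.
N2 fraction in S1 = 982.56/2762.3 = 0.356.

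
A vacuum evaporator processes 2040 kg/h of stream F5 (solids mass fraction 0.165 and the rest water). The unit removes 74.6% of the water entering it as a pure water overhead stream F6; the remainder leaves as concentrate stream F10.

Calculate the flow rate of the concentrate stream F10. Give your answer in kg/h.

769.3 kg/h

water entering = 2040×0.835 = 1703.4 kg/h; overhead removed = 0.746×1703.4 = 1270.7 kg/h.
Concentrate = 2040 − 1270.7 = 769.26 kg/h.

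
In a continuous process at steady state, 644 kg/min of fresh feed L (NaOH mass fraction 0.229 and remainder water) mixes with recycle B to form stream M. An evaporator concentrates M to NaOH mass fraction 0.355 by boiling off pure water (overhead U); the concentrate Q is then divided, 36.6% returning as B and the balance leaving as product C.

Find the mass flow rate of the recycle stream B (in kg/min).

239.8 kg/min

Overall NaOH balance (none leaves overhead): NaOH in fresh feed = NaOH in product, i.e. 644×0.229 = (1−0.366)·Q·0.355.
Q = 147.48/(0.355×0.634) = 655.25 kg/min.
Recycle B = 0.366×655.25 = 239.82 kg/min.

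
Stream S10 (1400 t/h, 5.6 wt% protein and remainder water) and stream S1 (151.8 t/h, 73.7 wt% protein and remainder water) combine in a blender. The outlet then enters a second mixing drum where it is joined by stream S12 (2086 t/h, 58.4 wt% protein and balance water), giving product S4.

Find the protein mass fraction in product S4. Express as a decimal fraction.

Overall, product flow = 3637.8 t/h.
protein in = 1400×0.056 + 151.8×0.737 + 2086×0.584 = 1408.5 t/h.
protein fraction in S4 = 0.387.

0.387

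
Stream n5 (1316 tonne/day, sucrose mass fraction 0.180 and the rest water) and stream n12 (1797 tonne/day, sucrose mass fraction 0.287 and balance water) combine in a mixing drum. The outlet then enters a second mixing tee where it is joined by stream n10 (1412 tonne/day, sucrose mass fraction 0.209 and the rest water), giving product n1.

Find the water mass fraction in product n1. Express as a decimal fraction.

Overall, product flow = 4525 tonne/day.
water in = 1316×0.820 + 1797×0.713 + 1412×0.791 = 3477.3 tonne/day.
water fraction in n1 = 0.768.

0.768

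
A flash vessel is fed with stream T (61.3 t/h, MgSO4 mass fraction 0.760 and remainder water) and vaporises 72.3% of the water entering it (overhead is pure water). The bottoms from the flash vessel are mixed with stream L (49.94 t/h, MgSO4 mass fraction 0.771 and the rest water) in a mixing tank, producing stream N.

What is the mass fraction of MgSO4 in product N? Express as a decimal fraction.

Vapour removed = 0.723×0.240×61.3 = 10.637 t/h; concentrate = 50.663 t/h.
MgSO4 reaching the mixer = 46.588 (from concentrate) + 49.94×0.771 = 85.092 t/h.
Product flow = 50.663 + 49.94 = 100.6 t/h; MgSO4 fraction = 0.846.

0.846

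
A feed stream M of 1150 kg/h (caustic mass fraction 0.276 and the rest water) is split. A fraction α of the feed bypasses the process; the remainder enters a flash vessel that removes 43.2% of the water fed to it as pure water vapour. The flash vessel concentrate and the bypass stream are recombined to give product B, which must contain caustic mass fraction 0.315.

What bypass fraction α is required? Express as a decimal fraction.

0.604

All 1150×0.276 = 317.4 kg/h of caustic reaches B, so B = 317.4/0.315 = 1007.6 kg/h and vapour = 142.38 kg/h.
The evaporator receives (1−α)·1150 of feed at 0.724 water and removes 0.432 of that water:
0.432×0.724×(1−α)×1150 = 142.38
(1−α) = 142.38/359.68 = 0.3959;  α = 0.6041.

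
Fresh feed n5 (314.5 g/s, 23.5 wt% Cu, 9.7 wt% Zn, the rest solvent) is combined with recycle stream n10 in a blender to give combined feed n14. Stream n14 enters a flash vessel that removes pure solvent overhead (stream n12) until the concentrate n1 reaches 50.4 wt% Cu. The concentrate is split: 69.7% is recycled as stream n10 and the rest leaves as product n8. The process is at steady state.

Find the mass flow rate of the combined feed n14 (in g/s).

Overall Cu balance (none leaves overhead): Cu in fresh feed = Cu in product, i.e. 314.5×0.235 = (1−0.697)·n1·0.504.
n1 = 73.907/(0.504×0.303) = 483.97 g/s.
Recycle n10 = 0.697×483.97 = 337.32 g/s.
Combined feed n14 = 314.5 + 337.32 = 651.82 g/s.

651.8 g/s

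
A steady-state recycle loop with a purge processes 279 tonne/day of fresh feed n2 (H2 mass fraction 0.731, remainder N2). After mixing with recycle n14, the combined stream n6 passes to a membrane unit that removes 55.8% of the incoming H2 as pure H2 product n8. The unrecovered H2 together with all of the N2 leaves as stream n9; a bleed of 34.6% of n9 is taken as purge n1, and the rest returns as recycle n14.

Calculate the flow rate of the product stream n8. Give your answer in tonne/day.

H2 in n6: m_A = 279×0.731 + (1−0.346)·(1−0.558)·m_A, so m_A = 203.95/0.7109 = 286.88 tonne/day.
Product n8 = 0.558×286.88 = 160.08 tonne/day.

160.1 tonne/day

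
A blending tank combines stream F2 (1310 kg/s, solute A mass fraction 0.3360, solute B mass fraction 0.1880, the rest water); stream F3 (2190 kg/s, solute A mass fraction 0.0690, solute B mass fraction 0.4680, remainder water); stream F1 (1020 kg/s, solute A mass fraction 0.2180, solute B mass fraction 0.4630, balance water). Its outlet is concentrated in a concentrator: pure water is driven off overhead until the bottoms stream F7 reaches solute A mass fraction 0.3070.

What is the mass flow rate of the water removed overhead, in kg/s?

solute A entering = 1310×0.336 + 2190×0.069 + 1020×0.218 = 813.63 kg/s.
All solute A reports to F7, so F7 = 813.63/0.307 = 2650.3 kg/s.
Total feed = 4520 kg/s; overhead = 4520 − 2650.3 = 1869.7 kg/s.

1870 kg/s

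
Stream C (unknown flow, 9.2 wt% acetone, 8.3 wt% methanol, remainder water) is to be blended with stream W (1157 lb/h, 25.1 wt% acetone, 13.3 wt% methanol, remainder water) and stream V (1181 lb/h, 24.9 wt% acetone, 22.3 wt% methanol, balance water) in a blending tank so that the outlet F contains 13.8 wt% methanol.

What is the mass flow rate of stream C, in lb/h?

Let C be the unknown flow. Total out = 2338 + C.
methanol balance: 417.24 + 0.083·C = 0.138·(2338 + C)
(0.083 − 0.138)·C = 0.138×2338 − 417.24 = -94.6
C = -94.6 / -0.055 = 1720 lb/h

1720 lb/h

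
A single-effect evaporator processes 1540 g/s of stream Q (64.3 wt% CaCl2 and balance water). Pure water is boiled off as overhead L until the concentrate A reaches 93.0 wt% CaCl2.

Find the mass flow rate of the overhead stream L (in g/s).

475.2 g/s

CaCl2 is conserved: 1540×0.643 = 990.22 g/s all reports to the concentrate.
Concentrate = 990.22/(target fraction) = 1064.8 g/s.
Overhead = 1540 − 1064.8 = 475.25 g/s.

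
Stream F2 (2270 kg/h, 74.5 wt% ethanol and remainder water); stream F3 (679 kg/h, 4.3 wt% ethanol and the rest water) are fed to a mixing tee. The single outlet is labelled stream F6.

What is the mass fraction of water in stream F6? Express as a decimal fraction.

0.417

Total flow out = 2270 + 679 = 2949 kg/h.
water in = 2270×0.255 + 679×0.957 = 1228.7 kg/h.
water mass fraction in F6 = 1228.7/2949 = 0.417.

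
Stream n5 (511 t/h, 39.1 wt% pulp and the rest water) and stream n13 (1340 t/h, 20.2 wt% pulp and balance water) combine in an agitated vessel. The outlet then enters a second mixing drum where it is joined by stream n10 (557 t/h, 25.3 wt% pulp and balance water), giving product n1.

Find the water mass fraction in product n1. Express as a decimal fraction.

Overall, product flow = 2408 t/h.
water in = 511×0.609 + 1340×0.798 + 557×0.747 = 1796.6 t/h.
water fraction in n1 = 0.7461.

0.7461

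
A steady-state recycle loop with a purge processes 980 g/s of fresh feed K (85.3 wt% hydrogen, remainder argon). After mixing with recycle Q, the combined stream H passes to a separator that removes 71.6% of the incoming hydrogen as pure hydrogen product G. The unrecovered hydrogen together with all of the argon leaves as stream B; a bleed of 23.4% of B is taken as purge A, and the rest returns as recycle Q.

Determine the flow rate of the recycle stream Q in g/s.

argon enters only via K and leaves only via the purge: 980×0.147 = 0.234×(argon in B), and the separator passes all argon, so argon in H = argon in B = 615.64 g/s.
hydrogen in H: m_A = 980×0.853 + (1−0.234)·(1−0.716)·m_A, so m_A = 835.94/0.7825 = 1068.4 g/s.
B = (1−0.716)×1068.4 + 615.64 = 919.05 g/s.
Recycle Q = (1−0.234)×919.05 = 704 g/s.

704 g/s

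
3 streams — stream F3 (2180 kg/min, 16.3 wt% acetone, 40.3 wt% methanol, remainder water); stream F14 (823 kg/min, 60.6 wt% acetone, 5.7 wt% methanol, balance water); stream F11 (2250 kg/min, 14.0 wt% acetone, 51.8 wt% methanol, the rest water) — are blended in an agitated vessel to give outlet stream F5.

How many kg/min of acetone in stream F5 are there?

acetone out = acetone in = 2180×0.163 + 823×0.606 + 2250×0.140 = 1169.1 kg/min.

1169 kg/min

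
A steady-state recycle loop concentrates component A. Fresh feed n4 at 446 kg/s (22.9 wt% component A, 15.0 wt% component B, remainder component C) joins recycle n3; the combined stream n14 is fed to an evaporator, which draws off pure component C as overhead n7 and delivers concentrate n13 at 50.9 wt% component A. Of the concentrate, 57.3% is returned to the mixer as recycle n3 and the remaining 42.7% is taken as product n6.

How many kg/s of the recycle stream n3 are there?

269.3 kg/s

Overall component A balance (none leaves overhead): component A in fresh feed = component A in product, i.e. 446×0.229 = (1−0.573)·n13·0.509.
n13 = 102.13/(0.509×0.427) = 469.92 kg/s.
Recycle n3 = 0.573×469.92 = 269.26 kg/s.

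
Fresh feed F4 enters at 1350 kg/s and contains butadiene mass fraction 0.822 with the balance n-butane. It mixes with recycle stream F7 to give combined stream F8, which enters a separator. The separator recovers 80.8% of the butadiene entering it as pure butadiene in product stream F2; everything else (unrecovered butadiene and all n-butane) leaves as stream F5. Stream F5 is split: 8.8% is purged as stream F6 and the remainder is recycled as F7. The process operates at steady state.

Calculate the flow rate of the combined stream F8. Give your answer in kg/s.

4076 kg/s

n-butane enters only via F4 and leaves only via the purge: 1350×0.178 = 0.088×(n-butane in F5), and the separator passes all n-butane, so n-butane in F8 = n-butane in F5 = 2730.7 kg/s.
butadiene in F8: m_A = 1350×0.822 + (1−0.088)·(1−0.808)·m_A, so m_A = 1109.7/0.8249 = 1345.3 kg/s.
F8 = 1345.3 + 2730.7 = 4075.9 kg/s.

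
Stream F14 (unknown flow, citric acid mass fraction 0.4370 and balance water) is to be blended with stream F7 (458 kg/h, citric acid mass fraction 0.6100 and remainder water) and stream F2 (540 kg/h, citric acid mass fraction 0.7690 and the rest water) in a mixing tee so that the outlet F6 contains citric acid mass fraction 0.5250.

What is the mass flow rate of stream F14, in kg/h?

Let F14 be the unknown flow. Total out = 998 + F14.
citric acid balance: 694.64 + 0.437·F14 = 0.525·(998 + F14)
(0.437 − 0.525)·F14 = 0.525×998 − 694.64 = -170.69
F14 = -170.69 / -0.088 = 1939.7 kg/h

1940 kg/h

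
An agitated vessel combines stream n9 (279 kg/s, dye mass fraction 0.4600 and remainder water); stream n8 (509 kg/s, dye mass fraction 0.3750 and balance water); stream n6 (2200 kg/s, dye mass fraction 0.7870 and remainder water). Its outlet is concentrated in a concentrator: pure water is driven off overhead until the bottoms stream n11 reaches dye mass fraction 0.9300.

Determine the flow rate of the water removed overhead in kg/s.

dye entering = 279×0.460 + 509×0.375 + 2200×0.787 = 2050.6 kg/s.
All dye reports to n11, so n11 = 2050.6/0.930 = 2205 kg/s.
Total feed = 2988 kg/s; overhead = 2988 − 2205 = 783.04 kg/s.

783 kg/s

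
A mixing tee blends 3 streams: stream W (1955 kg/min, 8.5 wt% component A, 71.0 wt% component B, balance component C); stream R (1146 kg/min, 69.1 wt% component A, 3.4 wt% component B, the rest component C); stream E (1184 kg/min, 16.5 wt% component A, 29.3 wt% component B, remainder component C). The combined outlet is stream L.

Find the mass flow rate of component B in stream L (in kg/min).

1774 kg/min

component B out = component B in = 1955×0.710 + 1146×0.034 + 1184×0.293 = 1773.9 kg/min.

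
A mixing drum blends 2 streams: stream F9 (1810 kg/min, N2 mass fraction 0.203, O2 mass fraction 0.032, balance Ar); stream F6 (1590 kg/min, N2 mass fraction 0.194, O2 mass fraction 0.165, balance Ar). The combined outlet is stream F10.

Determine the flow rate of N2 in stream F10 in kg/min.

675.9 kg/min

N2 out = N2 in = 1810×0.203 + 1590×0.194 = 675.89 kg/min.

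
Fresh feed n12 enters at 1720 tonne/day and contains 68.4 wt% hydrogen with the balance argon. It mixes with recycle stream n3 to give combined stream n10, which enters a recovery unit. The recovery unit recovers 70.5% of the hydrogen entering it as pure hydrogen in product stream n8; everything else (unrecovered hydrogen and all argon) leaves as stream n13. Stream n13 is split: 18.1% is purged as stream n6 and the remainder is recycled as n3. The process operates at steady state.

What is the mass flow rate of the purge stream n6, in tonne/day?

626.4 tonne/day

argon enters only via n12 and leaves only via the purge: 1720×0.316 = 0.181×(argon in n13), and the recovery unit passes all argon, so argon in n10 = argon in n13 = 3002.9 tonne/day.
hydrogen in n10: m_A = 1720×0.684 + (1−0.181)·(1−0.705)·m_A, so m_A = 1176.5/0.7584 = 1551.3 tonne/day.
n13 = (1−0.705)×1551.3 + 3002.9 = 3460.5 tonne/day.
Purge n6 = 0.181×3460.5 = 626.35 tonne/day.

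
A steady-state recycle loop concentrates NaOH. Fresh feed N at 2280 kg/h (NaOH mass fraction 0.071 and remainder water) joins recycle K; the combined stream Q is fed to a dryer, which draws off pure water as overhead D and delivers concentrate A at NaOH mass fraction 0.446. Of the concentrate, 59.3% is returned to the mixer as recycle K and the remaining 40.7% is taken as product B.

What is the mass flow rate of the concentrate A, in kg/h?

891.8 kg/h

Overall NaOH balance (none leaves overhead): NaOH in fresh feed = NaOH in product, i.e. 2280×0.071 = (1−0.593)·A·0.446.
A = 161.88/(0.446×0.407) = 891.79 kg/h.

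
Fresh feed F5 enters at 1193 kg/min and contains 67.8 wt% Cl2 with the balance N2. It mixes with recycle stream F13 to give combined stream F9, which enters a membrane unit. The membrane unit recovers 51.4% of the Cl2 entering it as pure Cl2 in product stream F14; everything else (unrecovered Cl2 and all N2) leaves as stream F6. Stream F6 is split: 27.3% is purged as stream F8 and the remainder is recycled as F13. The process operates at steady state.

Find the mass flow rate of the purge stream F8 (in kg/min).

550.1 kg/min

N2 enters only via F5 and leaves only via the purge: 1193×0.322 = 0.273×(N2 in F6), and the membrane unit passes all N2, so N2 in F9 = N2 in F6 = 1407.1 kg/min.
Cl2 in F9: m_A = 1193×0.678 + (1−0.273)·(1−0.514)·m_A, so m_A = 808.85/0.6467 = 1250.8 kg/min.
F6 = (1−0.514)×1250.8 + 1407.1 = 2015 kg/min.
Purge F8 = 0.273×2015 = 550.1 kg/min.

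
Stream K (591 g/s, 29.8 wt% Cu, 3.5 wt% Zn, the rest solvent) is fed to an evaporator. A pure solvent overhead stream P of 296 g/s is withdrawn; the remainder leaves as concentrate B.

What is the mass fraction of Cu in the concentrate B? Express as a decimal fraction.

Cu is not removed: 591×0.298 = 176.12 g/s of Cu enters B.
Concentrate = 591 − 296 = 295 g/s.
Mass fraction = 176.12/295 = 0.597.

0.597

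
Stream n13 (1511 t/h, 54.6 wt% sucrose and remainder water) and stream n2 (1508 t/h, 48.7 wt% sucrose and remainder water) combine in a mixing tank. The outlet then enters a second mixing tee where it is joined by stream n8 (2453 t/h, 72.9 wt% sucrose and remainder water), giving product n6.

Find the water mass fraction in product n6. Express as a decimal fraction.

Overall, product flow = 5472 t/h.
water in = 1511×0.454 + 1508×0.513 + 2453×0.271 = 2124.4 t/h.
water fraction in n6 = 0.3882.

0.3882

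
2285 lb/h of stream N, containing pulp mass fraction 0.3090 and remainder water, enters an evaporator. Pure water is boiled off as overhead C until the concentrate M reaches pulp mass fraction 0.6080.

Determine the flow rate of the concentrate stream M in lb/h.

pulp is conserved: 2285×0.309 = 706.06 lb/h all reports to the concentrate.
Concentrate = 706.06/(target fraction) = 1161.3 lb/h.

1161 lb/h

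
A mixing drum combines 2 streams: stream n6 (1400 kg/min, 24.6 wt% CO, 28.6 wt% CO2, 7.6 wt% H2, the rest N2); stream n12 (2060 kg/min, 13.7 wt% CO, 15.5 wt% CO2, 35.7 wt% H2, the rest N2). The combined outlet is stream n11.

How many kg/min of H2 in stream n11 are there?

H2 out = H2 in = 1400×0.076 + 2060×0.357 = 841.82 kg/min.

841.8 kg/min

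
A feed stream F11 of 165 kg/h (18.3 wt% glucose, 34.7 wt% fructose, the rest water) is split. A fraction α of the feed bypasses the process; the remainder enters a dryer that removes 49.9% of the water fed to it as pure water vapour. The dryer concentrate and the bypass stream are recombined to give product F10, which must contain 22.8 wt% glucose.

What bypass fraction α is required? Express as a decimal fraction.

0.158

All 165×0.183 = 30.195 kg/h of glucose reaches F10, so F10 = 30.195/0.228 = 132.43 kg/h and vapour = 32.566 kg/h.
The evaporator receives (1−α)·165 of feed at 0.470 water and removes 0.499 of that water:
0.499×0.470×(1−α)×165 = 32.566
(1−α) = 32.566/38.697 = 0.8415;  α = 0.1585.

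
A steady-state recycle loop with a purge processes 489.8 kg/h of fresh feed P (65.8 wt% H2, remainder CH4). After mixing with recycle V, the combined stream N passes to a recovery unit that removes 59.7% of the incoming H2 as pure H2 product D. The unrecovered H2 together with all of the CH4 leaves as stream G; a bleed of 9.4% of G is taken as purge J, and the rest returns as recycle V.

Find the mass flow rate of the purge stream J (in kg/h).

CH4 enters only via P and leaves only via the purge: 489.8×0.342 = 0.094×(CH4 in G), and the recovery unit passes all CH4, so CH4 in N = CH4 in G = 1782 kg/h.
H2 in N: m_A = 489.8×0.658 + (1−0.094)·(1−0.597)·m_A, so m_A = 322.29/0.6349 = 507.64 kg/h.
G = (1−0.597)×507.64 + 1782 = 1986.6 kg/h.
Purge J = 0.094×1986.6 = 186.74 kg/h.

186.7 kg/h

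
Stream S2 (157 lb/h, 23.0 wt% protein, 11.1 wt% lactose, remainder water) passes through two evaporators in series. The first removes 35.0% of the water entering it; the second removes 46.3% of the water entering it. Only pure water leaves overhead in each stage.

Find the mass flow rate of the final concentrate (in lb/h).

89.65 lb/h

water in feed = 157×0.659 = 103.46 lb/h.
After stage 1: water left = (1−0.350)×103.46 = 67.251; stream total = 120.79 lb/h.
After stage 2: water left = (1−0.463)×67.251 = 36.114; final concentrate = 89.651 lb/h.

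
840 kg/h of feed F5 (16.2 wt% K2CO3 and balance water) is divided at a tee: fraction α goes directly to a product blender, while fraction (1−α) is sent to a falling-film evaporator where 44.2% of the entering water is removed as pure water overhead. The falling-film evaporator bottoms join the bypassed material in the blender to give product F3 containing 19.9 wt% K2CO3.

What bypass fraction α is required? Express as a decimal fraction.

All 840×0.162 = 136.08 kg/h of K2CO3 reaches F3, so F3 = 136.08/0.199 = 683.82 kg/h and vapour = 156.18 kg/h.
The evaporator receives (1−α)·840 of feed at 0.838 water and removes 0.442 of that water:
0.442×0.838×(1−α)×840 = 156.18
(1−α) = 156.18/311.13 = 0.5020;  α = 0.4980.

0.498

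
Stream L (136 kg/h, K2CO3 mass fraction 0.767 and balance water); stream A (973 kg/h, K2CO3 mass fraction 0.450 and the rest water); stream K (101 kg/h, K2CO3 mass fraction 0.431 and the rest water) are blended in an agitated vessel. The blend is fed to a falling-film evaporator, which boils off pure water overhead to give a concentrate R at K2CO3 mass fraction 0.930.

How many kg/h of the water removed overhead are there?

K2CO3 entering = 136×0.767 + 973×0.450 + 101×0.431 = 585.69 kg/h.
All K2CO3 reports to R, so R = 585.69/0.930 = 629.78 kg/h.
Total feed = 1210 kg/h; overhead = 1210 − 629.78 = 580.22 kg/h.

580.2 kg/h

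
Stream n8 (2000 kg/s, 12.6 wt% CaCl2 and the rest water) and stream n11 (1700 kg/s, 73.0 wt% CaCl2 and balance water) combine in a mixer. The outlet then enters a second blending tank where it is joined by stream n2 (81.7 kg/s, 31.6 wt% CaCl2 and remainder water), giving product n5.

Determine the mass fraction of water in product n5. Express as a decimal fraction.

Overall, product flow = 3781.7 kg/s.
water in = 2000×0.874 + 1700×0.270 + 81.7×0.684 = 2262.9 kg/s.
water fraction in n5 = 0.598.

0.598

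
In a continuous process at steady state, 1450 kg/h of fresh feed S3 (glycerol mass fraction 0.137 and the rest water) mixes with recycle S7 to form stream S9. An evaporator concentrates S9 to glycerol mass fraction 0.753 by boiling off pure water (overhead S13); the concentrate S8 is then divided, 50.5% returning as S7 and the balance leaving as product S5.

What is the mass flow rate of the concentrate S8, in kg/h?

Overall glycerol balance (none leaves overhead): glycerol in fresh feed = glycerol in product, i.e. 1450×0.137 = (1−0.505)·S8·0.753.
S8 = 198.65/(0.753×0.495) = 532.95 kg/h.

533 kg/h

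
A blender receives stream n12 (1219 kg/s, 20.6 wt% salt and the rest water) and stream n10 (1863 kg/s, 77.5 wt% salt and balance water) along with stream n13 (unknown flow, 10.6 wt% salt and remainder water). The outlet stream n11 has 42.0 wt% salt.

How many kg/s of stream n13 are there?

Let n13 be the unknown flow. Total out = 3082 + n13.
salt balance: 1694.9 + 0.106·n13 = 0.420·(3082 + n13)
(0.106 − 0.420)·n13 = 0.420×3082 − 1694.9 = -400.5
n13 = -400.5 / -0.314 = 1275.5 kg/s

1275 kg/s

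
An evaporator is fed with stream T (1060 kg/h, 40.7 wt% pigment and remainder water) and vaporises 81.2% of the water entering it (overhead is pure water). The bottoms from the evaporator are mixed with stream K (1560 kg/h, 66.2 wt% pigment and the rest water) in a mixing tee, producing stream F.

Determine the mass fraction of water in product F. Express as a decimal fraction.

0.306

Vapour removed = 0.812×0.593×1060 = 510.41 kg/h; concentrate = 549.59 kg/h.
water reaching the mixer = 118.17 (from concentrate) + 1560×0.338 = 645.45 kg/h.
Product flow = 549.59 + 1560 = 2109.6 kg/h; water fraction = 0.306.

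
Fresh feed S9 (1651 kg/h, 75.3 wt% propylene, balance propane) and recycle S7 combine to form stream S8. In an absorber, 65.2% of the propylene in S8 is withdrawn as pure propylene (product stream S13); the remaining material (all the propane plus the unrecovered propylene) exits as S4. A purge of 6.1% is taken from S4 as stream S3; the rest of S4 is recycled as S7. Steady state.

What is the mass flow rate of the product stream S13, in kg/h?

propylene in S8: m_A = 1651×0.753 + (1−0.061)·(1−0.652)·m_A, so m_A = 1243.2/0.6732 = 1846.6 kg/h.
Product S13 = 0.652×1846.6 = 1204 kg/h.

1204 kg/h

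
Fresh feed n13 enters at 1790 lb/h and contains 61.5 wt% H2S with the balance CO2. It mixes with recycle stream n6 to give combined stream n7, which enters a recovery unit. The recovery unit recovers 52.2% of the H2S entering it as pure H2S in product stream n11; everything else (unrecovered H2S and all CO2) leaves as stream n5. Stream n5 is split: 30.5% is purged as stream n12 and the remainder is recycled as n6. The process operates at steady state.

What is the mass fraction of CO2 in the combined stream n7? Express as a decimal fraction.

0.5782

CO2 enters only via n13 and leaves only via the purge: 1790×0.385 = 0.305×(CO2 in n5), and the recovery unit passes all CO2, so CO2 in n7 = CO2 in n5 = 2259.5 lb/h.
H2S in n7: m_A = 1790×0.615 + (1−0.305)·(1−0.522)·m_A, so m_A = 1100.8/0.6678 = 1648.5 lb/h.
n7 = 1648.5 + 2259.5 = 3908 lb/h.
CO2 fraction in n7 = 2259.5/3908 = 0.5782.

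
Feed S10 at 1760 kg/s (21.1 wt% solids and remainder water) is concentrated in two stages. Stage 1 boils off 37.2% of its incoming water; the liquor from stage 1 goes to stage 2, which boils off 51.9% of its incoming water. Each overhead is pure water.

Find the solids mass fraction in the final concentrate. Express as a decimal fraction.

water in feed = 1760×0.789 = 1388.6 kg/s.
After stage 1: water left = (1−0.372)×1388.6 = 872.07; stream total = 1243.4 kg/s.
After stage 2: water left = (1−0.519)×872.07 = 419.46; final concentrate = 790.82 kg/s.
solids fraction = 371.36/790.82 = 0.4696.

0.4696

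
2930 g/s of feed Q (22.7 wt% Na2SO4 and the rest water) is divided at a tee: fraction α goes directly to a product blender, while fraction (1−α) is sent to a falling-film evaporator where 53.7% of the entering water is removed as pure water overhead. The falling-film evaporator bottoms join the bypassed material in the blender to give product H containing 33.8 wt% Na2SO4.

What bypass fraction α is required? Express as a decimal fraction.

0.209

All 2930×0.227 = 665.11 g/s of Na2SO4 reaches H, so H = 665.11/0.338 = 1967.8 g/s and vapour = 962.22 g/s.
The evaporator receives (1−α)·2930 of feed at 0.773 water and removes 0.537 of that water:
0.537×0.773×(1−α)×2930 = 962.22
(1−α) = 962.22/1216.2 = 0.7911;  α = 0.2089.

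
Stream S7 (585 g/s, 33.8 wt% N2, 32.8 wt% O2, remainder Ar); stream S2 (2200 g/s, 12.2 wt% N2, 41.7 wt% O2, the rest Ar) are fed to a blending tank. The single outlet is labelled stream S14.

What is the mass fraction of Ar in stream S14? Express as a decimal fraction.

0.434

Total flow out = 585 + 2200 = 2785 g/s.
Ar in = 585×0.334 + 2200×0.461 = 1209.6 g/s.
Ar mass fraction in S14 = 1209.6/2785 = 0.434.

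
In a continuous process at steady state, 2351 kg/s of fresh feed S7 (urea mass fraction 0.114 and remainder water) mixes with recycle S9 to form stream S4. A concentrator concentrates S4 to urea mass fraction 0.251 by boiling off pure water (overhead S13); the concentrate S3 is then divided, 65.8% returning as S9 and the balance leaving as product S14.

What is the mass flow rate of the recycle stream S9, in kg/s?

Overall urea balance (none leaves overhead): urea in fresh feed = urea in product, i.e. 2351×0.114 = (1−0.658)·S3·0.251.
S3 = 268.01/(0.251×0.342) = 3122.2 kg/s.
Recycle S9 = 0.658×3122.2 = 2054.4 kg/s.

2054 kg/s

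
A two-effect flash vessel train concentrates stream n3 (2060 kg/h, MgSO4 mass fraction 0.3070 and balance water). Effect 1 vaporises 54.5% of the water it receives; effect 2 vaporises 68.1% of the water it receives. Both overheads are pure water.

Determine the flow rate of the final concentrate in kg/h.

839.6 kg/h

water in feed = 2060×0.693 = 1427.6 kg/h.
After stage 1: water left = (1−0.545)×1427.6 = 649.55; stream total = 1282 kg/h.
After stage 2: water left = (1−0.681)×649.55 = 207.21; final concentrate = 839.63 kg/h.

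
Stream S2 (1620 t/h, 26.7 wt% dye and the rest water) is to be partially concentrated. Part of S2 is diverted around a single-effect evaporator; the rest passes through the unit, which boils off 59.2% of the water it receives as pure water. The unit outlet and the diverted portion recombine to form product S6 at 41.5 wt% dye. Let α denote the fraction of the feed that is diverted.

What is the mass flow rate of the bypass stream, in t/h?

All 1620×0.267 = 432.54 t/h of dye reaches S6, so S6 = 432.54/0.415 = 1042.3 t/h and vapour = 577.73 t/h.
The evaporator receives (1−α)·1620 of feed at 0.733 water and removes 0.592 of that water:
0.592×0.733×(1−α)×1620 = 577.73
(1−α) = 577.73/702.98 = 0.8218;  α = 0.1782.
Bypass flow = 0.1782×1620 = 288.62 t/h.

288.6 t/h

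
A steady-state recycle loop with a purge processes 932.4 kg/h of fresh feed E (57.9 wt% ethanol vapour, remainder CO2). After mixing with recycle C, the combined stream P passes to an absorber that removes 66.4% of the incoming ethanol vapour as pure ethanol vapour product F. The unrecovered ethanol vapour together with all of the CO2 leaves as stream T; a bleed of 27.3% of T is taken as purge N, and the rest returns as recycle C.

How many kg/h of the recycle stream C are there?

CO2 enters only via E and leaves only via the purge: 932.4×0.421 = 0.273×(CO2 in T), and the absorber passes all CO2, so CO2 in P = CO2 in T = 1437.9 kg/h.
ethanol vapour in P: m_A = 932.4×0.579 + (1−0.273)·(1−0.664)·m_A, so m_A = 539.86/0.7557 = 714.36 kg/h.
T = (1−0.664)×714.36 + 1437.9 = 1677.9 kg/h.
Recycle C = (1−0.273)×1677.9 = 1219.8 kg/h.

1220 kg/h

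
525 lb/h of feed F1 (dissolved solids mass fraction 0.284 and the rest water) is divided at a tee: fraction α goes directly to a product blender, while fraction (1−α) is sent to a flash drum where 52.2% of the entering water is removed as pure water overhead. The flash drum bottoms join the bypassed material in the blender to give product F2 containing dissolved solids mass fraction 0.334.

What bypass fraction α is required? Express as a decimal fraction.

All 525×0.284 = 149.1 lb/h of dissolved solids reaches F2, so F2 = 149.1/0.334 = 446.41 lb/h and vapour = 78.593 lb/h.
The evaporator receives (1−α)·525 of feed at 0.716 water and removes 0.522 of that water:
0.522×0.716×(1−α)×525 = 78.593
(1−α) = 78.593/196.22 = 0.4005;  α = 0.5995.

0.599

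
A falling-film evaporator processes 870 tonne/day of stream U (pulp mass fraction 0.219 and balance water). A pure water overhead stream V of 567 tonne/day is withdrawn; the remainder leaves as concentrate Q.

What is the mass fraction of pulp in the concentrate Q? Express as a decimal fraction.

0.629

pulp is not removed: 870×0.219 = 190.53 tonne/day of pulp enters Q.
Concentrate = 870 − 567 = 303 tonne/day.
Mass fraction = 190.53/303 = 0.629.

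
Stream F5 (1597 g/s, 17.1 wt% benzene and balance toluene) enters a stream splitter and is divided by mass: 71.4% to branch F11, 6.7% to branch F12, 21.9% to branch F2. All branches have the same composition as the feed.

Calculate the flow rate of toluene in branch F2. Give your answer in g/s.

Branch F2 total = 0.219×1597 = 349.74 g/s.
toluene in F2 = 0.829×349.74 = 289.94 g/s.

289.9 g/s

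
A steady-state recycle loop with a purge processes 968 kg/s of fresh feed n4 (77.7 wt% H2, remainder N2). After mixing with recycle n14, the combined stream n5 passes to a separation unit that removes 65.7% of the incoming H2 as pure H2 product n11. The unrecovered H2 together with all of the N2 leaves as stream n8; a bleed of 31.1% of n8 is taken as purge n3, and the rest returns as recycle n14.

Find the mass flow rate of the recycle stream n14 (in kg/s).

N2 enters only via n4 and leaves only via the purge: 968×0.223 = 0.311×(N2 in n8), and the separation unit passes all N2, so N2 in n5 = N2 in n8 = 694.1 kg/s.
H2 in n5: m_A = 968×0.777 + (1−0.311)·(1−0.657)·m_A, so m_A = 752.14/0.7637 = 984.89 kg/s.
n8 = (1−0.657)×984.89 + 694.1 = 1031.9 kg/s.
Recycle n14 = (1−0.311)×1031.9 = 710.99 kg/s.

711 kg/s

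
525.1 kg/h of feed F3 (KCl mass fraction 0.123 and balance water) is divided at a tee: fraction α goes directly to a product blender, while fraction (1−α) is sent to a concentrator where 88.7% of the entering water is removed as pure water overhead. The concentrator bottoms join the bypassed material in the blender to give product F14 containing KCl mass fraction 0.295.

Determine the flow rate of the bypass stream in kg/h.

131.5 kg/h

All 525.1×0.123 = 64.587 kg/h of KCl reaches F14, so F14 = 64.587/0.295 = 218.94 kg/h and vapour = 306.16 kg/h.
The evaporator receives (1−α)·525.1 of feed at 0.877 water and removes 0.887 of that water:
0.887×0.877×(1−α)×525.1 = 306.16
(1−α) = 306.16/408.47 = 0.7495;  α = 0.2505.
Bypass flow = 0.2505×525.1 = 131.53 kg/h.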